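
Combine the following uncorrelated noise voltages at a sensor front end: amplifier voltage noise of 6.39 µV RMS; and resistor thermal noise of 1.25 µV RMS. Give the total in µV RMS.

6.51 µV

Uncorrelated sources add in power (mean-square): V_tot = √(ΣV_i²)
V_tot = √[(6.39×10⁻⁶)² + (1.25×10⁻⁶)²] = 6.51×10⁻⁶ V = 6.51 µV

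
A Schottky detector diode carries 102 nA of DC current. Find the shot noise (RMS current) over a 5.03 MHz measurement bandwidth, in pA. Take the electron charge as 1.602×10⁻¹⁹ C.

405 pA

I_n = √(2qI·B)
2qI·B = 2 × 1.602×10⁻¹⁹ × 1.02×10⁻⁷ × 5.03×10⁶ = 1.64×10⁻¹⁹ A²
I_n = √(1.64×10⁻¹⁹) = 4.05×10⁻¹⁰ A = 405 pA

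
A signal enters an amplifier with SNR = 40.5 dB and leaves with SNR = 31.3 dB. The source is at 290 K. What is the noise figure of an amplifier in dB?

NF (dB) = SNR_in(dB) − SNR_out(dB) when the source is at T₀
NF = 40.5 − 31.3 = 9.2 dB

9.2 dB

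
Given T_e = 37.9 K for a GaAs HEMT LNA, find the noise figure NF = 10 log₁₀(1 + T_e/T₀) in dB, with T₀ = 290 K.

0.533 dB

F = 1 + T_e/T₀ = 1 + 37.9/290 = 1.13069
NF = 10 log₁₀(1.13069) = 0.533 dB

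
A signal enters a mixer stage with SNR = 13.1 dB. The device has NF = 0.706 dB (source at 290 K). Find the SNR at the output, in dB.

By definition F = SNR_in/SNR_out, so in dB: SNR_out = SNR_in − NF
SNR_out = 13.1 − 0.706 = 12.394 dB

12.394 dB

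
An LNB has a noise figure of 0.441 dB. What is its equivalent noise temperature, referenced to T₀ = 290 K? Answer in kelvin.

31.0 K

F = 10^(0.441/10) = 1.10688
T_e = (F − 1)·T₀ = (1.10688 − 1) × 290 = 31.0 K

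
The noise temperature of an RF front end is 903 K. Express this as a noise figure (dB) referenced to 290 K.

6.14 dB

F = 1 + T_e/T₀ = 1 + 903/290 = 4.11379
NF = 10 log₁₀(4.11379) = 6.14 dB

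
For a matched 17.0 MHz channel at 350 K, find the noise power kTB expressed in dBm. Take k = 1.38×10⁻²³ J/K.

−100.9 dBm

P_n = kTB = 1.38×10⁻²³ × 350 × 1.70×10⁷ = 8.21×10⁻¹⁴ W
In dBm: 10 log₁₀(8.21×10⁻¹⁴ / 10⁻³) = −100.9 dBm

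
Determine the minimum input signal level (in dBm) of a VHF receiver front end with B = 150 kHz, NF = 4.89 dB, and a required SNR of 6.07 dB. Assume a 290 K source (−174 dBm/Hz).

−111.3 dBm

Sensitivity = −174 + 10 log₁₀(B) + NF + SNR_min
= −174 + 51.76 + 4.89 + 6.07
= −111.28 dBm → −111.3 dBm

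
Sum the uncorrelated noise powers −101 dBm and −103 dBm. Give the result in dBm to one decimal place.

Convert to linear, add, convert back:
P₁ = 7.94×10⁻¹⁴ W, P₂ = 5.01×10⁻¹⁴ W
P_tot = 1.30×10⁻¹³ W → 10 log₁₀(P_tot / 10⁻³) = −98.9 dBm

−98.9 dBm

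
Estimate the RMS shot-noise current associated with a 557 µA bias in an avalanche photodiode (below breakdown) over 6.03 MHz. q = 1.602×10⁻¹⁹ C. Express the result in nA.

I_n = √(2qI·B)
2qI·B = 2 × 1.602×10⁻¹⁹ × 5.57×10⁻⁴ × 6.03×10⁶ = 1.08×10⁻¹⁵ A²
I_n = √(1.08×10⁻¹⁵) = 3.28×10⁻⁸ A = 32.8 nA

32.8 nA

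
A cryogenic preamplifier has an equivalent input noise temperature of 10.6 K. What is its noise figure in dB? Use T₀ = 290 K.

0.156 dB

F = 1 + T_e/T₀ = 1 + 10.6/290 = 1.03655
NF = 10 log₁₀(1.03655) = 0.156 dB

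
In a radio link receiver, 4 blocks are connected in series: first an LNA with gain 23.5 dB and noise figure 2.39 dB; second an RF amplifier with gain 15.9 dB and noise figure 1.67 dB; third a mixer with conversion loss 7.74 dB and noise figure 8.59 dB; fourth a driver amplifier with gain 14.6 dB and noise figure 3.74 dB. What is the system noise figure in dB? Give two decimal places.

2.40 dB

Convert to linear (a loss of L dB is a gain of −L dB): F_i = 10^(NF_i/10), G_i = 10^(G_i,dB/10)
  Stage 1: F_1 = 10^(2.39/10) = 1.734, G_1 = 10^(23.5/10) = 223.9
  Stage 2: F_2 = 10^(1.67/10) = 1.469, G_2 = 10^(15.9/10) = 38.90
  Stage 3: F_3 = 10^(8.59/10) = 7.228, G_3 = 10^(−7.74/10) = 0.1683
  Stage 4: F_4 = 10^(3.74/10) = 2.366, G_4 = 10^(14.6/10) = 28.84
Friis cascade:
  F = 1.734 + (1.469 − 1)/223.9 + (7.228 − 1)/8710 + (2.366 − 1)/1466 = 1.738
NF = 10 log₁₀(1.738) = 2.40 dB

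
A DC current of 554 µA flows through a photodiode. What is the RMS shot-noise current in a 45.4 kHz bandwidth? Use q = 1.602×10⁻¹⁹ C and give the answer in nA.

I_n = √(2qI·B)
2qI·B = 2 × 1.602×10⁻¹⁹ × 5.54×10⁻⁴ × 4.54×10⁴ = 8.06×10⁻¹⁸ A²
I_n = √(8.06×10⁻¹⁸) = 2.84×10⁻⁹ A = 2.84 nA

2.84 nA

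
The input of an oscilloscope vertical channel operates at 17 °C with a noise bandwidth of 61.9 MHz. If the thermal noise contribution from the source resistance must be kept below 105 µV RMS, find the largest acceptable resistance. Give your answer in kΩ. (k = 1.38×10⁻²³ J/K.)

11.1 kΩ

T = 17 °C + 273.15 = 290.15 K
Johnson–Nyquist: V_n = √(4kTRB) ⇒ R = V_n² / (4kTB)
4kTB = 4 × 1.38×10⁻²³ × 290.15 × 6.19×10⁷ = 9.91×10⁻¹³
R = (1.05×10⁻⁴)² / 9.91×10⁻¹³ = 1.11×10⁴ Ω = 11.1 kΩ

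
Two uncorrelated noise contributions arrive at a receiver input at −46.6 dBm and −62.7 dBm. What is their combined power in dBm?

Convert to linear, add, convert back:
P₁ = 2.19×10⁻⁸ W, P₂ = 5.37×10⁻¹⁰ W
P_tot = 2.24×10⁻⁸ W → 10 log₁₀(P_tot / 10⁻³) = −46.5 dBm

−46.5 dBm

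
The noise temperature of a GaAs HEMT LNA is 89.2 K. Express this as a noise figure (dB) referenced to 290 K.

F = 1 + T_e/T₀ = 1 + 89.2/290 = 1.30759
NF = 10 log₁₀(1.30759) = 1.16 dB

1.16 dB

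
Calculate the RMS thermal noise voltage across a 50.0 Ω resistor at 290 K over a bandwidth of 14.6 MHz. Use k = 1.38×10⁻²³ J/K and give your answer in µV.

3.42 µV

V_n = √(4kTRB)
4kTRB = 4 × 1.38×10⁻²³ × 290 × 5.00×10¹ × 1.46×10⁷ = 1.17×10⁻¹¹ V²
V_n = √(1.17×10⁻¹¹) = 3.42×10⁻⁶ V = 3.42 µV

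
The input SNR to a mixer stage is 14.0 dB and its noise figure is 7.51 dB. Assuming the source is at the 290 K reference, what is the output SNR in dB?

6.49 dB

By definition F = SNR_in/SNR_out, so in dB: SNR_out = SNR_in − NF
SNR_out = 14.0 − 7.51 = 6.49 dB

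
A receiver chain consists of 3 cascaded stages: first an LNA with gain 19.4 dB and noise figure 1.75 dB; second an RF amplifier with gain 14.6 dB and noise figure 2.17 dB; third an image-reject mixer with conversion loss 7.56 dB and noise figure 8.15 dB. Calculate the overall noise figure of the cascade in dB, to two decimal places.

1.78 dB

Convert to linear (a loss of L dB is a gain of −L dB): F_i = 10^(NF_i/10), G_i = 10^(G_i,dB/10)
  Stage 1: F_1 = 10^(1.75/10) = 1.496, G_1 = 10^(19.4/10) = 87.10
  Stage 2: F_2 = 10^(2.17/10) = 1.648, G_2 = 10^(14.6/10) = 28.84
  Stage 3: F_3 = 10^(8.15/10) = 6.531, G_3 = 10^(−7.56/10) = 0.1754
Friis cascade:
  F = 1.496 + (1.648 − 1)/87.10 + (6.531 − 1)/2512 = 1.506
NF = 10 log₁₀(1.506) = 1.78 dB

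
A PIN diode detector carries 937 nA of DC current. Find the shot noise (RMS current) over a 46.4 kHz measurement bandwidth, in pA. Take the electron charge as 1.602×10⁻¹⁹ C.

118 pA

I_n = √(2qI·B)
2qI·B = 2 × 1.602×10⁻¹⁹ × 9.37×10⁻⁷ × 4.64×10⁴ = 1.39×10⁻²⁰ A²
I_n = √(1.39×10⁻²⁰) = 1.18×10⁻¹⁰ A = 118 pA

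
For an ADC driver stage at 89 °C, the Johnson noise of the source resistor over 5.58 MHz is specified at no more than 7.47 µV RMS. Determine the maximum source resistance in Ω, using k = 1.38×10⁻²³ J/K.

T = 89 °C + 273.15 = 362.15 K
Johnson–Nyquist: V_n = √(4kTRB) ⇒ R = V_n² / (4kTB)
4kTB = 4 × 1.38×10⁻²³ × 362.15 × 5.58×10⁶ = 1.12×10⁻¹³
R = (7.47×10⁻⁶)² / 1.12×10⁻¹³ = 5.00×10² Ω = 500 Ω

500 Ω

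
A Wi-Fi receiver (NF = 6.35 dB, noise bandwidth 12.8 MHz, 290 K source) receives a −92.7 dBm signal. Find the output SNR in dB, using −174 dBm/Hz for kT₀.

3.9 dB

Noise floor: N = −174 + 10 log₁₀(B) + NF
10 log₁₀(1.28×10⁷) = 71.07 dB
N = −174 + 71.07 + 6.35 = −96.58 dBm
SNR = P_sig − N = −92.7 − (−96.58) = 3.88 dB → 3.9 dB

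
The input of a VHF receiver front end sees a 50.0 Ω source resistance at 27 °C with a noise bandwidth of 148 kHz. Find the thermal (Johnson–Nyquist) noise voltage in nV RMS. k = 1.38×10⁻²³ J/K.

T = 27 °C + 273.15 = 300.15 K
V_n = √(4kTRB)
4kTRB = 4 × 1.38×10⁻²³ × 300.15 × 5.00×10¹ × 1.48×10⁵ = 1.23×10⁻¹³ V²
V_n = √(1.23×10⁻¹³) = 3.50×10⁻⁷ V = 350 nV

350 nV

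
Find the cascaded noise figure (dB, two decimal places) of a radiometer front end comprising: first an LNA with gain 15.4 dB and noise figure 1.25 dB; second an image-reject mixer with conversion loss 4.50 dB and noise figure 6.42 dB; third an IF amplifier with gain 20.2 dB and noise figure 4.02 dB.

Convert to linear (a loss of L dB is a gain of −L dB): F_i = 10^(NF_i/10), G_i = 10^(G_i,dB/10)
  Stage 1: F_1 = 10^(1.25/10) = 1.334, G_1 = 10^(15.4/10) = 34.67
  Stage 2: F_2 = 10^(6.42/10) = 4.385, G_2 = 10^(−4.50/10) = 0.3548
  Stage 3: F_3 = 10^(4.02/10) = 2.523, G_3 = 10^(20.2/10) = 104.7
Friis cascade:
  F = 1.334 + (4.385 − 1)/34.67 + (2.523 − 1)/12.30 = 1.555
NF = 10 log₁₀(1.555) = 1.92 dB

1.92 dB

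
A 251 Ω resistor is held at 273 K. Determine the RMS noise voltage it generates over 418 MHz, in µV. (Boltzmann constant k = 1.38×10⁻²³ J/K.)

39.8 µV

V_n = √(4kTRB)
4kTRB = 4 × 1.38×10⁻²³ × 273 × 2.51×10² × 4.18×10⁸ = 1.58×10⁻⁹ V²
V_n = √(1.58×10⁻⁹) = 3.98×10⁻⁵ V = 39.8 µV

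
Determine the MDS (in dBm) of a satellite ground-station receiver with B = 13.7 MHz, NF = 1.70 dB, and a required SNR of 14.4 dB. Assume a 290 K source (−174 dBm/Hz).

Sensitivity = −174 + 10 log₁₀(B) + NF + SNR_min
= −174 + 71.37 + 1.70 + 14.4
= −86.53 dBm → −86.5 dBm

−86.5 dBm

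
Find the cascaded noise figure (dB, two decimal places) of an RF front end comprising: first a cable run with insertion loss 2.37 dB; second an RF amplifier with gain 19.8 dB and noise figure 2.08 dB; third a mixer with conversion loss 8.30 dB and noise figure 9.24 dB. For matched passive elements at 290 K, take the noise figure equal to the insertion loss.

Convert to linear (a loss of L dB is a gain of −L dB): F_i = 10^(NF_i/10), G_i = 10^(G_i,dB/10)
  Stage 1: F_1 = 10^(2.37/10) = 1.726, G_1 = 10^(−2.37/10) = 0.5794
  Stage 2: F_2 = 10^(2.08/10) = 1.614, G_2 = 10^(19.8/10) = 95.50
  Stage 3: F_3 = 10^(9.24/10) = 8.395, G_3 = 10^(−8.30/10) = 0.1479
Friis cascade:
  F = 1.726 + (1.614 − 1)/0.5794 + (8.395 − 1)/55.34 = 2.920
NF = 10 log₁₀(2.920) = 4.65 dB

4.65 dB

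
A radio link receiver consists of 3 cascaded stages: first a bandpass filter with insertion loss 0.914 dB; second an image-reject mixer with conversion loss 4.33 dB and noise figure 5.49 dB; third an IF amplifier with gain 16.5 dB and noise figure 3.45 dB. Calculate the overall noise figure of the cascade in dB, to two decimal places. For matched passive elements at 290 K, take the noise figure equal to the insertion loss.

9.26 dB

Convert to linear (a loss of L dB is a gain of −L dB): F_i = 10^(NF_i/10), G_i = 10^(G_i,dB/10)
  Stage 1: F_1 = 10^(0.914/10) = 1.234, G_1 = 10^(−0.914/10) = 0.8102
  Stage 2: F_2 = 10^(5.49/10) = 3.540, G_2 = 10^(−4.33/10) = 0.3690
  Stage 3: F_3 = 10^(3.45/10) = 2.213, G_3 = 10^(16.5/10) = 44.67
Friis cascade:
  F = 1.234 + (3.540 − 1)/0.8102 + (2.213 − 1)/0.2990 = 8.427
NF = 10 log₁₀(8.427) = 9.26 dB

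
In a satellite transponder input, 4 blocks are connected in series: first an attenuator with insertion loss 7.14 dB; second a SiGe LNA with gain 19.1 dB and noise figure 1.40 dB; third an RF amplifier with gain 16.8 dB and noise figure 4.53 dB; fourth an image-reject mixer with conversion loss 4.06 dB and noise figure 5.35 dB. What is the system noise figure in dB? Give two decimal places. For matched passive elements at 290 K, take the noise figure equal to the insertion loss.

Convert to linear (a loss of L dB is a gain of −L dB): F_i = 10^(NF_i/10), G_i = 10^(G_i,dB/10)
  Stage 1: F_1 = 10^(7.14/10) = 5.176, G_1 = 10^(−7.14/10) = 0.1932
  Stage 2: F_2 = 10^(1.40/10) = 1.380, G_2 = 10^(19.1/10) = 81.28
  Stage 3: F_3 = 10^(4.53/10) = 2.838, G_3 = 10^(16.8/10) = 47.86
  Stage 4: F_4 = 10^(5.35/10) = 3.428, G_4 = 10^(−4.06/10) = 0.3926
Friis cascade:
  F = 5.176 + (1.380 − 1)/0.1932 + (2.838 − 1)/15.70 + (3.428 − 1)/751.6 = 7.265
NF = 10 log₁₀(7.265) = 8.61 dB

8.61 dB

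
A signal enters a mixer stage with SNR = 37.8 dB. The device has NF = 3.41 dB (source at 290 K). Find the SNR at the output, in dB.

34.39 dB

By definition F = SNR_in/SNR_out, so in dB: SNR_out = SNR_in − NF
SNR_out = 37.8 − 3.41 = 34.39 dB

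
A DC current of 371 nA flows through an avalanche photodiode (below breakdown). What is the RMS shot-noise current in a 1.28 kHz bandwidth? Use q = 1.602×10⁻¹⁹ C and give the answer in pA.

I_n = √(2qI·B)
2qI·B = 2 × 1.602×10⁻¹⁹ × 3.71×10⁻⁷ × 1.28×10³ = 1.52×10⁻²² A²
I_n = √(1.52×10⁻²²) = 1.23×10⁻¹¹ A = 12.3 pA

12.3 pA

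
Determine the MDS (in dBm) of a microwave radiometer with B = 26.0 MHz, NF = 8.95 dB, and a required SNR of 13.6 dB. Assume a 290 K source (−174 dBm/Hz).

−77.3 dBm

Sensitivity = −174 + 10 log₁₀(B) + NF + SNR_min
= −174 + 74.15 + 8.95 + 13.6
= −77.30 dBm → −77.3 dBm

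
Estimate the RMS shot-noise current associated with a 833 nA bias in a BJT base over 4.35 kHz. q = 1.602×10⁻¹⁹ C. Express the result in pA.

I_n = √(2qI·B)
2qI·B = 2 × 1.602×10⁻¹⁹ × 8.33×10⁻⁷ × 4.35×10³ = 1.16×10⁻²¹ A²
I_n = √(1.16×10⁻²¹) = 3.41×10⁻¹¹ A = 34.1 pA

34.1 pA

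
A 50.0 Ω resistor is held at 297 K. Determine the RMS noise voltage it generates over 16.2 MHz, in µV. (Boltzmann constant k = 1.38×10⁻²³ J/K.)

V_n = √(4kTRB)
4kTRB = 4 × 1.38×10⁻²³ × 297 × 5.00×10¹ × 1.62×10⁷ = 1.33×10⁻¹¹ V²
V_n = √(1.33×10⁻¹¹) = 3.64×10⁻⁶ V = 3.64 µV

3.64 µV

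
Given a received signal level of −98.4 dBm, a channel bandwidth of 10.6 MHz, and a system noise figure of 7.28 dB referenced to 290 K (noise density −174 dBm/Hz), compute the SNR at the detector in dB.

−1.9 dB

Noise floor: N = −174 + 10 log₁₀(B) + NF
10 log₁₀(1.06×10⁷) = 70.25 dB
N = −174 + 70.25 + 7.28 = −96.47 dBm
SNR = P_sig − N = −98.4 − (−96.47) = −1.93 dB → −1.9 dB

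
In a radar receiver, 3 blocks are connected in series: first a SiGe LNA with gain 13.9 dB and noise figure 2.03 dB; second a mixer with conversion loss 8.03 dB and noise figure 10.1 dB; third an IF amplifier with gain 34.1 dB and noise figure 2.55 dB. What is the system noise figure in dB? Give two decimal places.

3.38 dB

Convert to linear (a loss of L dB is a gain of −L dB): F_i = 10^(NF_i/10), G_i = 10^(G_i,dB/10)
  Stage 1: F_1 = 10^(2.03/10) = 1.596, G_1 = 10^(13.9/10) = 24.55
  Stage 2: F_2 = 10^(10.1/10) = 10.23, G_2 = 10^(−8.03/10) = 0.1574
  Stage 3: F_3 = 10^(2.55/10) = 1.799, G_3 = 10^(34.1/10) = 2570
Friis cascade:
  F = 1.596 + (10.23 − 1)/24.55 + (1.799 − 1)/3.864 = 2.179
NF = 10 log₁₀(2.179) = 3.38 dB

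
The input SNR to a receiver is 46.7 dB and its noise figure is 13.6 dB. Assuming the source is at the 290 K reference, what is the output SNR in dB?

By definition F = SNR_in/SNR_out, so in dB: SNR_out = SNR_in − NF
SNR_out = 46.7 − 13.6 = 33.1 dB

33.1 dB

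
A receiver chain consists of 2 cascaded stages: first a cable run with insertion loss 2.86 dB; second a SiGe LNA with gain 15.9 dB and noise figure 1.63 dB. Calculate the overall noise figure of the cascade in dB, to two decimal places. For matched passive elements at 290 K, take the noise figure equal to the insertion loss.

4.49 dB

Convert to linear (a loss of L dB is a gain of −L dB): F_i = 10^(NF_i/10), G_i = 10^(G_i,dB/10)
  Stage 1: F_1 = 10^(2.86/10) = 1.932, G_1 = 10^(−2.86/10) = 0.5176
  Stage 2: F_2 = 10^(1.63/10) = 1.455, G_2 = 10^(15.9/10) = 38.90
Friis cascade:
  F = 1.932 + (1.455 − 1)/0.5176 = 2.812
NF = 10 log₁₀(2.812) = 4.49 dB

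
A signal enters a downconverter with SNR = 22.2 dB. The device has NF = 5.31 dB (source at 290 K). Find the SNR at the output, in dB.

By definition F = SNR_in/SNR_out, so in dB: SNR_out = SNR_in − NF
SNR_out = 22.2 − 5.31 = 16.89 dB

16.89 dB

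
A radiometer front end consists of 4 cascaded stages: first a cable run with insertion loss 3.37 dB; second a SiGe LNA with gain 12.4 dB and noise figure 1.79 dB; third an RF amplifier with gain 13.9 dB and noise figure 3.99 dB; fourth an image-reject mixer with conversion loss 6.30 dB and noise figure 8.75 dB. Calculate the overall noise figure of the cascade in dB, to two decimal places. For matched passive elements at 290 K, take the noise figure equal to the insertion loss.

Convert to linear (a loss of L dB is a gain of −L dB): F_i = 10^(NF_i/10), G_i = 10^(G_i,dB/10)
  Stage 1: F_1 = 10^(3.37/10) = 2.173, G_1 = 10^(−3.37/10) = 0.4603
  Stage 2: F_2 = 10^(1.79/10) = 1.510, G_2 = 10^(12.4/10) = 17.38
  Stage 3: F_3 = 10^(3.99/10) = 2.506, G_3 = 10^(13.9/10) = 24.55
  Stage 4: F_4 = 10^(8.75/10) = 7.499, G_4 = 10^(−6.30/10) = 0.2344
Friis cascade:
  F = 2.173 + (1.510 − 1)/0.4603 + (2.506 − 1)/7.998 + (7.499 − 1)/196.3 = 3.502
NF = 10 log₁₀(3.502) = 5.44 dB

5.44 dB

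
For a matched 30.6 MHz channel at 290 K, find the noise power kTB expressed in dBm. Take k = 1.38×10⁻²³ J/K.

P_n = kTB = 1.38×10⁻²³ × 290 × 3.06×10⁷ = 1.22×10⁻¹³ W
In dBm: 10 log₁₀(1.22×10⁻¹³ / 10⁻³) = −99.1 dBm

−99.1 dBm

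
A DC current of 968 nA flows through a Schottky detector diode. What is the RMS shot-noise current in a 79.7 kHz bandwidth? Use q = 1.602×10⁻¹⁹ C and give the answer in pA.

I_n = √(2qI·B)
2qI·B = 2 × 1.602×10⁻¹⁹ × 9.68×10⁻⁷ × 7.97×10⁴ = 2.47×10⁻²⁰ A²
I_n = √(2.47×10⁻²⁰) = 1.57×10⁻¹⁰ A = 157 pA

157 pA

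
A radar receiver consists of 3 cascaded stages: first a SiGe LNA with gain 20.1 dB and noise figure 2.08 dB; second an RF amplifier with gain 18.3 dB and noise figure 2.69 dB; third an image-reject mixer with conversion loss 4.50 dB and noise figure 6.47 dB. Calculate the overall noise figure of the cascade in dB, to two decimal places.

2.10 dB

Convert to linear (a loss of L dB is a gain of −L dB): F_i = 10^(NF_i/10), G_i = 10^(G_i,dB/10)
  Stage 1: F_1 = 10^(2.08/10) = 1.614, G_1 = 10^(20.1/10) = 102.3
  Stage 2: F_2 = 10^(2.69/10) = 1.858, G_2 = 10^(18.3/10) = 67.61
  Stage 3: F_3 = 10^(6.47/10) = 4.436, G_3 = 10^(−4.50/10) = 0.3548
Friis cascade:
  F = 1.614 + (1.858 − 1)/102.3 + (4.436 − 1)/6918 = 1.623
NF = 10 log₁₀(1.623) = 2.10 dB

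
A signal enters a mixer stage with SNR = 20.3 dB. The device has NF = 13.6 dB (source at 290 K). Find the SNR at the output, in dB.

By definition F = SNR_in/SNR_out, so in dB: SNR_out = SNR_in − NF
SNR_out = 20.3 − 13.6 = 6.7 dB

6.7 dB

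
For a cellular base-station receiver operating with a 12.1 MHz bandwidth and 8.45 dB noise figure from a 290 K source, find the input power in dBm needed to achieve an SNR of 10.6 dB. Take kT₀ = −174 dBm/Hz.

Sensitivity = −174 + 10 log₁₀(B) + NF + SNR_min
= −174 + 70.83 + 8.45 + 10.6
= −84.12 dBm → −84.1 dBm

−84.1 dBm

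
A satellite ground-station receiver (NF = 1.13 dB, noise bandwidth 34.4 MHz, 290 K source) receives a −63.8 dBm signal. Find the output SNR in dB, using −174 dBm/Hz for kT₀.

Noise floor: N = −174 + 10 log₁₀(B) + NF
10 log₁₀(3.44×10⁷) = 75.37 dB
N = −174 + 75.37 + 1.13 = −97.50 dBm
SNR = P_sig − N = −63.8 − (−97.50) = 33.70 dB → 33.7 dB

33.7 dB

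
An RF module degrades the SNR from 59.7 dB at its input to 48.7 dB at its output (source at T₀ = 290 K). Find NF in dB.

11.0 dB

NF (dB) = SNR_in(dB) − SNR_out(dB) when the source is at T₀
NF = 59.7 − 48.7 = 11.0 dB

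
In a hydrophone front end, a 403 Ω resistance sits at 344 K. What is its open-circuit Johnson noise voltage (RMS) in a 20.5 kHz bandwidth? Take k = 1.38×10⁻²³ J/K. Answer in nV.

396 nV

V_n = √(4kTRB)
4kTRB = 4 × 1.38×10⁻²³ × 344 × 4.03×10² × 2.05×10⁴ = 1.57×10⁻¹³ V²
V_n = √(1.57×10⁻¹³) = 3.96×10⁻⁷ V = 396 nV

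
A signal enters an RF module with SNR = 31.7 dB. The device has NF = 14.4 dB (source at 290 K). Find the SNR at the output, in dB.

By definition F = SNR_in/SNR_out, so in dB: SNR_out = SNR_in − NF
SNR_out = 31.7 − 14.4 = 17.3 dB

17.3 dB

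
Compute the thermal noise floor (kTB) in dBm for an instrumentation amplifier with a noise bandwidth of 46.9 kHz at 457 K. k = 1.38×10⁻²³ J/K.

−125.3 dBm

P_n = kTB = 1.38×10⁻²³ × 457 × 4.69×10⁴ = 2.96×10⁻¹⁶ W
In dBm: 10 log₁₀(2.96×10⁻¹⁶ / 10⁻³) = −125.3 dBm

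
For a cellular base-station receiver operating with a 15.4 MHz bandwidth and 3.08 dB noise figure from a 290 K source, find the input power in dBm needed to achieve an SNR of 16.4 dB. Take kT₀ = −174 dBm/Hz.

−82.6 dBm

Sensitivity = −174 + 10 log₁₀(B) + NF + SNR_min
= −174 + 71.88 + 3.08 + 16.4
= −82.64 dBm → −82.6 dBm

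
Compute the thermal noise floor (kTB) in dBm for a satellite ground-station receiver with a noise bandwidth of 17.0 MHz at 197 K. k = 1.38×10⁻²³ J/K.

−103.4 dBm

P_n = kTB = 1.38×10⁻²³ × 197 × 1.70×10⁷ = 4.62×10⁻¹⁴ W
In dBm: 10 log₁₀(4.62×10⁻¹⁴ / 10⁻³) = −103.4 dBm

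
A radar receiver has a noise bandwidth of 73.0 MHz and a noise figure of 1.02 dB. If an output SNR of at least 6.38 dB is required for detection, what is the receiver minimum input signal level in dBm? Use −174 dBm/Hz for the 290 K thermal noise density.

−88.0 dBm

Sensitivity = −174 + 10 log₁₀(B) + NF + SNR_min
= −174 + 78.63 + 1.02 + 6.38
= −87.97 dBm → −88.0 dBm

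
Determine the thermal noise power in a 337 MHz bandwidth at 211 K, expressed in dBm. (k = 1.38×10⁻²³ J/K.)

P_n = kTB = 1.38×10⁻²³ × 211 × 3.37×10⁸ = 9.81×10⁻¹³ W
In dBm: 10 log₁₀(9.81×10⁻¹³ / 10⁻³) = −90.1 dBm

−90.1 dBm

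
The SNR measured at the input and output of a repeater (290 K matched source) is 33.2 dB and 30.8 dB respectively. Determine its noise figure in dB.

2.4 dB

NF (dB) = SNR_in(dB) − SNR_out(dB) when the source is at T₀
NF = 33.2 − 30.8 = 2.4 dB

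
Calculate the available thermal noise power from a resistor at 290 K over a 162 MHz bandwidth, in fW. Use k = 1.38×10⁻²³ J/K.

648 fW

P_n = kTB = 1.38×10⁻²³ × 290 × 1.62×10⁸ = 6.48×10⁻¹³ W = 648 fW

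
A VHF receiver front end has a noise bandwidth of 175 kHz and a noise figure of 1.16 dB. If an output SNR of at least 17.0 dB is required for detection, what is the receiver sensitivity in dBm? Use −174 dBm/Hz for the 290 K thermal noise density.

−103.4 dBm

Sensitivity = −174 + 10 log₁₀(B) + NF + SNR_min
= −174 + 52.43 + 1.16 + 17.0
= −103.41 dBm → −103.4 dBm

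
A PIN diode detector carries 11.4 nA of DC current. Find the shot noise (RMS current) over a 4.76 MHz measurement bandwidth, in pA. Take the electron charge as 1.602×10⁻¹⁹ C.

132 pA

I_n = √(2qI·B)
2qI·B = 2 × 1.602×10⁻¹⁹ × 1.14×10⁻⁸ × 4.76×10⁶ = 1.74×10⁻²⁰ A²
I_n = √(1.74×10⁻²⁰) = 1.32×10⁻¹⁰ A = 132 pA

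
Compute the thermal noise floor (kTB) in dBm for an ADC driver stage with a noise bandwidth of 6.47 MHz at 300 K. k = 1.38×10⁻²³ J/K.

P_n = kTB = 1.38×10⁻²³ × 300 × 6.47×10⁶ = 2.68×10⁻¹⁴ W
In dBm: 10 log₁₀(2.68×10⁻¹⁴ / 10⁻³) = −105.7 dBm

−105.7 dBm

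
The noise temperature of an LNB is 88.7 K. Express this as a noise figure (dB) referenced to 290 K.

F = 1 + T_e/T₀ = 1 + 88.7/290 = 1.30586
NF = 10 log₁₀(1.30586) = 1.16 dB

1.16 dB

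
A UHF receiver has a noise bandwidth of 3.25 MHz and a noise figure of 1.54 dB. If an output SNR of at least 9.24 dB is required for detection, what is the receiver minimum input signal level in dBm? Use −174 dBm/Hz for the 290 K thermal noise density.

−98.1 dBm

Sensitivity = −174 + 10 log₁₀(B) + NF + SNR_min
= −174 + 65.12 + 1.54 + 9.24
= −98.10 dBm → −98.1 dBm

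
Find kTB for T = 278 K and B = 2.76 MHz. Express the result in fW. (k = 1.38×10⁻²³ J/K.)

P_n = kTB = 1.38×10⁻²³ × 278 × 2.76×10⁶ = 1.06×10⁻¹⁴ W = 10.6 fW

10.6 fW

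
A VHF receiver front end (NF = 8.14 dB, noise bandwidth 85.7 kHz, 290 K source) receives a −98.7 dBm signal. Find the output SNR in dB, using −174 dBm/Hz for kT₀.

Noise floor: N = −174 + 10 log₁₀(B) + NF
10 log₁₀(8.57×10⁴) = 49.33 dB
N = −174 + 49.33 + 8.14 = −116.53 dBm
SNR = P_sig − N = −98.7 − (−116.53) = 17.83 dB → 17.8 dB

17.8 dB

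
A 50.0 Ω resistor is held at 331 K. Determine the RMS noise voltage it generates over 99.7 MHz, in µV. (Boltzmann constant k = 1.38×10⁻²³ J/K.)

V_n = √(4kTRB)
4kTRB = 4 × 1.38×10⁻²³ × 331 × 5.00×10¹ × 9.97×10⁷ = 9.11×10⁻¹¹ V²
V_n = √(9.11×10⁻¹¹) = 9.54×10⁻⁶ V = 9.54 µV

9.54 µV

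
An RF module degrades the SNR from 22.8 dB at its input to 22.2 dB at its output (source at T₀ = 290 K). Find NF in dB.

0.6 dB

NF (dB) = SNR_in(dB) − SNR_out(dB) when the source is at T₀
NF = 22.8 − 22.2 = 0.6 dB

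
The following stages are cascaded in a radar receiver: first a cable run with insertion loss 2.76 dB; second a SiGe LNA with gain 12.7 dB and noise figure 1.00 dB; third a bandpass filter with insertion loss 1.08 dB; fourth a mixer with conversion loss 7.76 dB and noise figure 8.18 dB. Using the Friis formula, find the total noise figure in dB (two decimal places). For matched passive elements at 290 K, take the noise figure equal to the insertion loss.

4.96 dB

Convert to linear (a loss of L dB is a gain of −L dB): F_i = 10^(NF_i/10), G_i = 10^(G_i,dB/10)
  Stage 1: F_1 = 10^(2.76/10) = 1.888, G_1 = 10^(−2.76/10) = 0.5297
  Stage 2: F_2 = 10^(1.00/10) = 1.259, G_2 = 10^(12.7/10) = 18.62
  Stage 3: F_3 = 10^(1.08/10) = 1.282, G_3 = 10^(−1.08/10) = 0.7798
  Stage 4: F_4 = 10^(8.18/10) = 6.577, G_4 = 10^(−7.76/10) = 0.1675
Friis cascade:
  F = 1.888 + (1.259 − 1)/0.5297 + (1.282 − 1)/9.863 + (6.577 − 1)/7.691 = 3.131
NF = 10 log₁₀(3.131) = 4.96 dB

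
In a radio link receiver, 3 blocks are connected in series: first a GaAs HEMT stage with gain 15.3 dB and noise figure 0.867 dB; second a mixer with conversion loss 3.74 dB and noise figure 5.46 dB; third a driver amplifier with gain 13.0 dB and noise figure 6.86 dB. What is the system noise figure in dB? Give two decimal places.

Convert to linear (a loss of L dB is a gain of −L dB): F_i = 10^(NF_i/10), G_i = 10^(G_i,dB/10)
  Stage 1: F_1 = 10^(0.867/10) = 1.221, G_1 = 10^(15.3/10) = 33.88
  Stage 2: F_2 = 10^(5.46/10) = 3.516, G_2 = 10^(−3.74/10) = 0.4227
  Stage 3: F_3 = 10^(6.86/10) = 4.853, G_3 = 10^(13.0/10) = 19.95
Friis cascade:
  F = 1.221 + (3.516 − 1)/33.88 + (4.853 − 1)/14.32 = 1.564
NF = 10 log₁₀(1.564) = 1.94 dB

1.94 dB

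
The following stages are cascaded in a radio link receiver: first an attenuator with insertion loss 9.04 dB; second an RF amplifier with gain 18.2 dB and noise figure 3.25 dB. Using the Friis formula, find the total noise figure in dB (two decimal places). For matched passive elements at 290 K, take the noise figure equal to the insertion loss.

Convert to linear (a loss of L dB is a gain of −L dB): F_i = 10^(NF_i/10), G_i = 10^(G_i,dB/10)
  Stage 1: F_1 = 10^(9.04/10) = 8.017, G_1 = 10^(−9.04/10) = 0.1247
  Stage 2: F_2 = 10^(3.25/10) = 2.113, G_2 = 10^(18.2/10) = 66.07
Friis cascade:
  F = 8.017 + (2.113 − 1)/0.1247 = 16.94
NF = 10 log₁₀(16.94) = 12.29 dB

12.29 dB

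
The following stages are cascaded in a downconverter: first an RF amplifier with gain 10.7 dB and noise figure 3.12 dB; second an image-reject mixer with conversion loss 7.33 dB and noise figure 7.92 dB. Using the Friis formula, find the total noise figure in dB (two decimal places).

Convert to linear (a loss of L dB is a gain of −L dB): F_i = 10^(NF_i/10), G_i = 10^(G_i,dB/10)
  Stage 1: F_1 = 10^(3.12/10) = 2.051, G_1 = 10^(10.7/10) = 11.75
  Stage 2: F_2 = 10^(7.92/10) = 6.194, G_2 = 10^(−7.33/10) = 0.1849
Friis cascade:
  F = 2.051 + (6.194 − 1)/11.75 = 2.493
NF = 10 log₁₀(2.493) = 3.97 dB

3.97 dB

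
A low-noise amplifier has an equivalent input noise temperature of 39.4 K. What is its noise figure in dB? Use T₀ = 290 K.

F = 1 + T_e/T₀ = 1 + 39.4/290 = 1.13586
NF = 10 log₁₀(1.13586) = 0.553 dB

0.553 dB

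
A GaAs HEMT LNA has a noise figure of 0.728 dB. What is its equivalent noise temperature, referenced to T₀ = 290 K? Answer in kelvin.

F = 10^(0.728/10) = 1.1825
T_e = (F − 1)·T₀ = (1.1825 − 1) × 290 = 52.9 K

52.9 K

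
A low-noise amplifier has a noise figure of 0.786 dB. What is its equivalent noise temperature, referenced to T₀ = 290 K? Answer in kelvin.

F = 10^(0.786/10) = 1.1984
T_e = (F − 1)·T₀ = (1.1984 − 1) × 290 = 57.5 K

57.5 K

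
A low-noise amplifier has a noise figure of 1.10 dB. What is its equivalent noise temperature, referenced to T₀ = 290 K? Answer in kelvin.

F = 10^(1.10/10) = 1.28825
T_e = (F − 1)·T₀ = (1.28825 − 1) × 290 = 83.6 K

83.6 K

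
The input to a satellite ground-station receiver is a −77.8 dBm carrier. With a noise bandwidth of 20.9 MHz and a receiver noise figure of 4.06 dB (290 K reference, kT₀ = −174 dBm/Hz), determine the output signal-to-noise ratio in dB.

Noise floor: N = −174 + 10 log₁₀(B) + NF
10 log₁₀(2.09×10⁷) = 73.2 dB
N = −174 + 73.2 + 4.06 = −96.74 dBm
SNR = P_sig − N = −77.8 − (−96.74) = 18.94 dB → 18.9 dB

18.9 dB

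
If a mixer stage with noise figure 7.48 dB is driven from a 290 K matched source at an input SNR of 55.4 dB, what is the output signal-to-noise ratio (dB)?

By definition F = SNR_in/SNR_out, so in dB: SNR_out = SNR_in − NF
SNR_out = 55.4 − 7.48 = 47.92 dB

47.92 dB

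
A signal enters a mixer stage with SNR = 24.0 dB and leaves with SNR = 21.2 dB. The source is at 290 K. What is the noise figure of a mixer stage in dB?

NF (dB) = SNR_in(dB) − SNR_out(dB) when the source is at T₀
NF = 24.0 − 21.2 = 2.8 dB

2.8 dB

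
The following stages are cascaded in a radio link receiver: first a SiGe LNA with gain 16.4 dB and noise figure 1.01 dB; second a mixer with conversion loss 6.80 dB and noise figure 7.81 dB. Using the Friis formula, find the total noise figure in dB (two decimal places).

Convert to linear (a loss of L dB is a gain of −L dB): F_i = 10^(NF_i/10), G_i = 10^(G_i,dB/10)
  Stage 1: F_1 = 10^(1.01/10) = 1.262, G_1 = 10^(16.4/10) = 43.65
  Stage 2: F_2 = 10^(7.81/10) = 6.039, G_2 = 10^(−6.80/10) = 0.2089
Friis cascade:
  F = 1.262 + (6.039 − 1)/43.65 = 1.377
NF = 10 log₁₀(1.377) = 1.39 dB

1.39 dB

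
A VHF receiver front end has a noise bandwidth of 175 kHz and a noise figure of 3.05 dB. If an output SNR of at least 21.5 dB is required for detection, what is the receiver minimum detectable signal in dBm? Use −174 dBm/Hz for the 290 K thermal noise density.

Sensitivity = −174 + 10 log₁₀(B) + NF + SNR_min
= −174 + 52.43 + 3.05 + 21.5
= −97.02 dBm → −97.0 dBm

−97.0 dBm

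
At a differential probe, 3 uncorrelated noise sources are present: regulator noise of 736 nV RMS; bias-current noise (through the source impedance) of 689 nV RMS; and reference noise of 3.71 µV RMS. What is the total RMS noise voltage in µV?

3.84 µV

Uncorrelated sources add in power (mean-square): V_tot = √(ΣV_i²)
V_tot = √[(7.36×10⁻⁷)² + (6.89×10⁻⁷)² + (3.71×10⁻⁶)²] = 3.84×10⁻⁶ V = 3.84 µV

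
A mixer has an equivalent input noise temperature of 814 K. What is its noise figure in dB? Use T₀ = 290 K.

5.81 dB

F = 1 + T_e/T₀ = 1 + 814/290 = 3.8069
NF = 10 log₁₀(3.8069) = 5.81 dB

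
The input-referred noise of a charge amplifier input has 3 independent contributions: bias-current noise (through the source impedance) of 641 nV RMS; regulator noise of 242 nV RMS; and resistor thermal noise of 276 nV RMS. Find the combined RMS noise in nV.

739 nV

Uncorrelated sources add in power (mean-square): V_tot = √(ΣV_i²)
V_tot = √[(6.41×10⁻⁷)² + (2.42×10⁻⁷)² + (2.76×10⁻⁷)²] = 7.39×10⁻⁷ V = 739 nV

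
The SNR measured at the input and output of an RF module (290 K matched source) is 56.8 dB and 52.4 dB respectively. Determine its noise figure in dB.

NF (dB) = SNR_in(dB) − SNR_out(dB) when the source is at T₀
NF = 56.8 − 52.4 = 4.4 dB

4.4 dB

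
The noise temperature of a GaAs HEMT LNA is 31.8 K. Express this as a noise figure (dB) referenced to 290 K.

0.452 dB

F = 1 + T_e/T₀ = 1 + 31.8/290 = 1.10966
NF = 10 log₁₀(1.10966) = 0.452 dB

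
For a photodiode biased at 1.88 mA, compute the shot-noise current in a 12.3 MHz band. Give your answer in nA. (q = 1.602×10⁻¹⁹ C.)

86.1 nA

I_n = √(2qI·B)
2qI·B = 2 × 1.602×10⁻¹⁹ × 1.88×10⁻³ × 1.23×10⁷ = 7.41×10⁻¹⁵ A²
I_n = √(7.41×10⁻¹⁵) = 8.61×10⁻⁸ A = 86.1 nA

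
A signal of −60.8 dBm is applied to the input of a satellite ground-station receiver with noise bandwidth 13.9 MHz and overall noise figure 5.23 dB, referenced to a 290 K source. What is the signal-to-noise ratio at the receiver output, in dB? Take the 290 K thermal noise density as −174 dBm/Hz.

36.5 dB

Noise floor: N = −174 + 10 log₁₀(B) + NF
10 log₁₀(1.39×10⁷) = 71.43 dB
N = −174 + 71.43 + 5.23 = −97.34 dBm
SNR = P_sig − N = −60.8 − (−97.34) = 36.54 dB → 36.5 dB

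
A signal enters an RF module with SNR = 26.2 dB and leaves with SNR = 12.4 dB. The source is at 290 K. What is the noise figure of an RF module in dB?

NF (dB) = SNR_in(dB) − SNR_out(dB) when the source is at T₀
NF = 26.2 − 12.4 = 13.8 dB

13.8 dB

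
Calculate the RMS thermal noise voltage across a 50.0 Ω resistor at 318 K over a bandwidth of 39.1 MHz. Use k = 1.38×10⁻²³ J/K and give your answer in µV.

V_n = √(4kTRB)
4kTRB = 4 × 1.38×10⁻²³ × 318 × 5.00×10¹ × 3.91×10⁷ = 3.43×10⁻¹¹ V²
V_n = √(3.43×10⁻¹¹) = 5.86×10⁻⁶ V = 5.86 µV

5.86 µV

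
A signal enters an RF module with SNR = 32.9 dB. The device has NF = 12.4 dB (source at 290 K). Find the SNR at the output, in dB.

20.5 dB

By definition F = SNR_in/SNR_out, so in dB: SNR_out = SNR_in − NF
SNR_out = 32.9 − 12.4 = 20.5 dB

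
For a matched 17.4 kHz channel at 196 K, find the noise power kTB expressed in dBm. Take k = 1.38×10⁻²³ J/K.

P_n = kTB = 1.38×10⁻²³ × 196 × 1.74×10⁴ = 4.71×10⁻¹⁷ W
In dBm: 10 log₁₀(4.71×10⁻¹⁷ / 10⁻³) = −133.3 dBm

−133.3 dBm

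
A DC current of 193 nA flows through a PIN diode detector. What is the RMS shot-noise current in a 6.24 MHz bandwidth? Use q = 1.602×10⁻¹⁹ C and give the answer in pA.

I_n = √(2qI·B)
2qI·B = 2 × 1.602×10⁻¹⁹ × 1.93×10⁻⁷ × 6.24×10⁶ = 3.86×10⁻¹⁹ A²
I_n = √(3.86×10⁻¹⁹) = 6.21×10⁻¹⁰ A = 621 pA

621 pA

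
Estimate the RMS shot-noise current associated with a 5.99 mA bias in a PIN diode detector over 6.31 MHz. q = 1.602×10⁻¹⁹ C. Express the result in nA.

110 nA

I_n = √(2qI·B)
2qI·B = 2 × 1.602×10⁻¹⁹ × 5.99×10⁻³ × 6.31×10⁶ = 1.21×10⁻¹⁴ A²
I_n = √(1.21×10⁻¹⁴) = 1.10×10⁻⁷ A = 110 nA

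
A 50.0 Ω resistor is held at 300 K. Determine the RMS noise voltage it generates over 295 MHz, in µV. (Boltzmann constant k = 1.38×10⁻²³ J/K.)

V_n = √(4kTRB)
4kTRB = 4 × 1.38×10⁻²³ × 300 × 5.00×10¹ × 2.95×10⁸ = 2.44×10⁻¹⁰ V²
V_n = √(2.44×10⁻¹⁰) = 1.56×10⁻⁵ V = 15.6 µV

15.6 µV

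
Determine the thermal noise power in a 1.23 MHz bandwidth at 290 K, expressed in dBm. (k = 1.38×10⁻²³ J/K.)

−113.1 dBm

P_n = kTB = 1.38×10⁻²³ × 290 × 1.23×10⁶ = 4.92×10⁻¹⁵ W
In dBm: 10 log₁₀(4.92×10⁻¹⁵ / 10⁻³) = −113.1 dBm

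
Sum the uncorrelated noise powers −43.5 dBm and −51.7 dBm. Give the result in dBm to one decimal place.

−42.9 dBm

Convert to linear, add, convert back:
P₁ = 4.47×10⁻⁸ W, P₂ = 6.76×10⁻⁹ W
P_tot = 5.14×10⁻⁸ W → 10 log₁₀(P_tot / 10⁻³) = −42.9 dBm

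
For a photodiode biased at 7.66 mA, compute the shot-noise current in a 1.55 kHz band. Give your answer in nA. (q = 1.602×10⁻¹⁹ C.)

1.95 nA

I_n = √(2qI·B)
2qI·B = 2 × 1.602×10⁻¹⁹ × 7.66×10⁻³ × 1.55×10³ = 3.80×10⁻¹⁸ A²
I_n = √(3.80×10⁻¹⁸) = 1.95×10⁻⁹ A = 1.95 nA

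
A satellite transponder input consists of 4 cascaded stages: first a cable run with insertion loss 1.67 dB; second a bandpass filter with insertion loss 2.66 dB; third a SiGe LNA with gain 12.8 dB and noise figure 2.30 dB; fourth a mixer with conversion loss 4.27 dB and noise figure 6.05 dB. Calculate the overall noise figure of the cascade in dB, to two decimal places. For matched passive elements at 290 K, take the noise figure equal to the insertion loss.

Convert to linear (a loss of L dB is a gain of −L dB): F_i = 10^(NF_i/10), G_i = 10^(G_i,dB/10)
  Stage 1: F_1 = 10^(1.67/10) = 1.469, G_1 = 10^(−1.67/10) = 0.6808
  Stage 2: F_2 = 10^(2.66/10) = 1.845, G_2 = 10^(−2.66/10) = 0.5420
  Stage 3: F_3 = 10^(2.30/10) = 1.698, G_3 = 10^(12.8/10) = 19.05
  Stage 4: F_4 = 10^(6.05/10) = 4.027, G_4 = 10^(−4.27/10) = 0.3741
Friis cascade:
  F = 1.469 + (1.845 − 1)/0.6808 + (1.698 − 1)/0.3690 + (4.027 − 1)/7.031 = 5.033
NF = 10 log₁₀(5.033) = 7.02 dB

7.02 dB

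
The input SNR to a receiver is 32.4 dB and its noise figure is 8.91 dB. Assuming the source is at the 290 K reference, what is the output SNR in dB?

By definition F = SNR_in/SNR_out, so in dB: SNR_out = SNR_in − NF
SNR_out = 32.4 − 8.91 = 23.49 dB

23.49 dB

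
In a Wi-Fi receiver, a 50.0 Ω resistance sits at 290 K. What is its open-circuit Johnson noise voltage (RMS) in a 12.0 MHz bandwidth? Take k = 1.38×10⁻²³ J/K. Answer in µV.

3.10 µV

V_n = √(4kTRB)
4kTRB = 4 × 1.38×10⁻²³ × 290 × 5.00×10¹ × 1.20×10⁷ = 9.60×10⁻¹² V²
V_n = √(9.60×10⁻¹²) = 3.10×10⁻⁶ V = 3.10 µV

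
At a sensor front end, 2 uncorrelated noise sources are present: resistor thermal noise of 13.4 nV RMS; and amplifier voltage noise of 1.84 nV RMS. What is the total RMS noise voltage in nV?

13.5 nV

Uncorrelated sources add in power (mean-square): V_tot = √(ΣV_i²)
V_tot = √[(1.34×10⁻⁸)² + (1.84×10⁻⁹)²] = 1.35×10⁻⁸ V = 13.5 nV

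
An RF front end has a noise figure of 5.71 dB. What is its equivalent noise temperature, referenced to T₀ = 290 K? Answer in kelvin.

F = 10^(5.71/10) = 3.72392
T_e = (F − 1)·T₀ = (3.72392 − 1) × 290 = 790 K

790 K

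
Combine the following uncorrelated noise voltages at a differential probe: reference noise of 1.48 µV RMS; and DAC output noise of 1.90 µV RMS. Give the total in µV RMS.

2.41 µV

Uncorrelated sources add in power (mean-square): V_tot = √(ΣV_i²)
V_tot = √[(1.48×10⁻⁶)² + (1.90×10⁻⁶)²] = 2.41×10⁻⁶ V = 2.41 µV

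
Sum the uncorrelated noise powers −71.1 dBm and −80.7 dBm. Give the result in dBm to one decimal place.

Convert to linear, add, convert back:
P₁ = 7.76×10⁻¹¹ W, P₂ = 8.51×10⁻¹² W
P_tot = 8.61×10⁻¹¹ W → 10 log₁₀(P_tot / 10⁻³) = −70.6 dBm

−70.6 dBm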